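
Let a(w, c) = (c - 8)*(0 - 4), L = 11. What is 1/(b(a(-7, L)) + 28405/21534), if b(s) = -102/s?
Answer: 10767/105722 ≈ 0.10184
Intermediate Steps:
a(w, c) = 32 - 4*c (a(w, c) = (-8 + c)*(-4) = 32 - 4*c)
1/(b(a(-7, L)) + 28405/21534) = 1/(-102/(32 - 4*11) + 28405/21534) = 1/(-102/(32 - 44) + 28405*(1/21534)) = 1/(-102/(-12) + 28405/21534) = 1/(-102*(-1/12) + 28405/21534) = 1/(17/2 + 28405/21534) = 1/(105722/10767) = 10767/105722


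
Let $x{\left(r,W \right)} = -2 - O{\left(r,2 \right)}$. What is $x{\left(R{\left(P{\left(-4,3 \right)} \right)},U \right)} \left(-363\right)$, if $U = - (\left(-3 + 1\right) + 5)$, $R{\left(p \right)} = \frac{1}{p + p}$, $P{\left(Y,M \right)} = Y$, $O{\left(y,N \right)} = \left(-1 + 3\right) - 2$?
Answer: $726$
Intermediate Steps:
$O{\left(y,N \right)} = 0$ ($O{\left(y,N \right)} = 2 - 2 = 0$)
$R{\left(p \right)} = \frac{1}{2 p}$
$U = -3$ ($U = - (-2 + 5) = \left(-1\right) 3 = -3$)
$x{\left(r,W \right)} = -2$ ($x{\left(r,W \right)} = -2 - 0 = -2 + 0 = -2$)
$x{\left(R{\left(P{\left(-4,3 \right)} \right)},U \right)} \left(-363\right) = \left(-2\right) \left(-363\right) = 726$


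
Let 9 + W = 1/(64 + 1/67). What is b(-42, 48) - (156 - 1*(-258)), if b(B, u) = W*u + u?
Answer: -3419406/4289 ≈ -797.25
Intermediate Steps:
W = -38534/4289 (W = -9 + 1/(64 + 1/67) = -9 + 1/(4289/67) = -9 + 67/4289 = -38534/4289 ≈ -8.9844)
b(B, u) = -34245*u/4289 (b(B, u) = -38534*u/4289 + u = -34245*u/4289)
b(-42, 48) - (156 - 1*(-258)) = -34245/4289*48 - (156 - 1*(-258)) = -1643760/4289 - (156 + 258) = -1643760/4289 - 1*414 = -1643760/4289 - 414 = -3419406/4289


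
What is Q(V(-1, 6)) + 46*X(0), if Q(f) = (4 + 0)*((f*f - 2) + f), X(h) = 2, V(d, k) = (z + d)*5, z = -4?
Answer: 2484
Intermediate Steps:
V(d, k) = -20 + 5*d (V(d, k) = (-4 + d)*5 = -20 + 5*d)
Q(f) = -8 + 4*f + 4*f² (Q(f) = 4*((f² - 2) + f) = 4*((-2 + f²) + f) = 4*(-2 + f + f²) = -8 + 4*f + 4*f²)
Q(V(-1, 6)) + 46*X(0) = (-8 + 4*(-20 + 5*(-1)) + 4*(-20 + 5*(-1))²) + 46*2 = (-8 + 4*(-20 - 5) + 4*(-20 - 5)²) + 92 = (-8 + 4*(-25) + 4*(-25)²) + 92 = (-8 - 100 + 4*625) + 92 = (-8 - 100 + 2500) + 92 = 2392 + 92 = 2484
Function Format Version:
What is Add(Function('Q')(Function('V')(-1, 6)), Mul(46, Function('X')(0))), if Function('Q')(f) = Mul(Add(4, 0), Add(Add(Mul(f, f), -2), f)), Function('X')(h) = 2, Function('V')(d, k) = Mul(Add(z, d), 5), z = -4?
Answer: 2484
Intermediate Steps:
Function('V')(d, k) = Add(-20, Mul(5, d)) (Function('V')(d, k) = Mul(Add(-4, d), 5) = Add(-20, Mul(5, d)))
Function('Q')(f) = Add(-8, Mul(4, f), Mul(4, Pow(f, 2))) (Function('Q')(f) = Mul(4, Add(Add(Pow(f, 2), -2), f)) = Mul(4, Add(Add(-2, Pow(f, 2)), f)) = Mul(4, Add(-2, f, Pow(f, 2))) = Add(-8, Mul(4, f), Mul(4, Pow(f, 2))))
Add(Function('Q')(Function('V')(-1, 6)), Mul(46, Function('X')(0))) = Add(Add(-8, Mul(4, Add(-20, Mul(5, -1))), Mul(4, Pow(Add(-20, Mul(5, -1)), 2))), Mul(46, 2)) = Add(Add(-8, Mul(4, Add(-20, -5)), Mul(4, Pow(Add(-20, -5), 2))), 92) = Add(Add(-8, Mul(4, -25), Mul(4, Pow(-25, 2))), 92) = Add(Add(-8, -100, Mul(4, 625)), 92) = Add(Add(-8, -100, 2500), 92) = Add(2392, 92) = 2484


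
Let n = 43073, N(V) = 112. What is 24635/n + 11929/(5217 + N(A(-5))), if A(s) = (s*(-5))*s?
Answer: 645097732/229536017 ≈ 2.8104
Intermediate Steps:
A(s) = -5*s**2 (A(s) = (-5*s)*s = -5*s**2)
24635/n + 11929/(5217 + N(A(-5))) = 24635/43073 + 11929/(5217 + 112) = 24635*(1/43073) + 11929/5329 = 24635/43073 + 11929*(1/5329) = 24635/43073 + 11929/5329 = 645097732/229536017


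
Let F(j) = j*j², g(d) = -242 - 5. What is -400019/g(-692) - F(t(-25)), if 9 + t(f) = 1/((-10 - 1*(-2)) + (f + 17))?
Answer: 2391488199/1011712 ≈ 2363.8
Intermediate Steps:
g(d) = -247
t(f) = -9 + 1/(9 + f) (t(f) = -9 + 1/((-10 - 1*(-2)) + (f + 17)) = -9 + 1/((-10 + 2) + (17 + f)) = -9 + 1/(-8 + (17 + f)) = -9 + 1/(9 + f))
F(j) = j³
-400019/g(-692) - F(t(-25)) = -400019/(-247) - ((-80 - 9*(-25))/(9 - 25))³ = -400019*(-1/247) - ((-80 + 225)/(-16))³ = 400019/247 - (-1/16*145)³ = 400019/247 - (-145/16)³ = 400019/247 - 1*(-3048625/4096) = 400019/247 + 3048625/4096 = 2391488199/1011712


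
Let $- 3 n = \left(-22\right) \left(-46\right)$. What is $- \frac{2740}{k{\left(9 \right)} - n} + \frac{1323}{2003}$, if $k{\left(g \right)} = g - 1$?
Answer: $- \frac{3773508}{518777} \approx -7.2738$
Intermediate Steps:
$k{\left(g \right)} = -1 + g$ ($k{\left(g \right)} = g - 1 = -1 + g$)
$n = - \frac{1012}{3}$ ($n = - \frac{\left(-22\right) \left(-46\right)}{3} = \left(- \frac{1}{3}\right) 1012 = - \frac{1012}{3} \approx -337.33$)
$- \frac{2740}{k{\left(9 \right)} - n} + \frac{1323}{2003} = - \frac{2740}{\left(-1 + 9\right) - - \frac{1012}{3}} + \frac{1323}{2003} = - \frac{2740}{8 + \frac{1012}{3}} + 1323 \cdot \frac{1}{2003} = - \frac{2740}{\frac{1036}{3}} + \frac{1323}{2003} = \left(-2740\right) \frac{3}{1036} + \frac{1323}{2003} = - \frac{2055}{259} + \frac{1323}{2003} = - \frac{3773508}{518777}$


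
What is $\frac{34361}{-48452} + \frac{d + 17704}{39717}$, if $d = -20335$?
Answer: $- \frac{497397683}{641456028} \approx -0.77542$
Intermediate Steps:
$\frac{34361}{-48452} + \frac{d + 17704}{39717} = \frac{34361}{-48452} + \frac{-20335 + 17704}{39717} = 34361 \left(- \frac{1}{48452}\right) - \frac{877}{13239} = - \frac{34361}{48452} - \frac{877}{13239} = - \frac{497397683}{641456028}$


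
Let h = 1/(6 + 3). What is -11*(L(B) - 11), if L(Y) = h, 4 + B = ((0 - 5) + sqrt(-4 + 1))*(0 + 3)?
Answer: 1078/9 ≈ 119.78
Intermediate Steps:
h = 1/9 ≈ 0.11111
B = -19 + 3*I*sqrt(3) (B = -4 + ((0 - 5) + sqrt(-4 + 1))*(0 + 3) = -4 + (-5 + sqrt(-3))*3 = -4 + (-5 + I*sqrt(3))*3 = -4 + (-15 + 3*I*sqrt(3)) = -19 + 3*I*sqrt(3) ≈ -19.0 + 5.1962*I)
L(Y) = 1/9
-11*(L(B) - 11) = -11*(1/9 - 11) = -11*(-98/9) = 1078/9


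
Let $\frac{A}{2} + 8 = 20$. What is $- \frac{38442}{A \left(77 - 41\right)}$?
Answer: $- \frac{6407}{144} \approx -44.493$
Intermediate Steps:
$A = 24$ ($A = -16 + 2 \cdot 20 = -16 + 40 = 24$)
$- \frac{38442}{A \left(77 - 41\right)} = - \frac{38442}{24 \left(77 - 41\right)} = - \frac{38442}{24 \cdot 36} = - \frac{38442}{864} = \left(-38442\right) \frac{1}{864} = - \frac{6407}{144}$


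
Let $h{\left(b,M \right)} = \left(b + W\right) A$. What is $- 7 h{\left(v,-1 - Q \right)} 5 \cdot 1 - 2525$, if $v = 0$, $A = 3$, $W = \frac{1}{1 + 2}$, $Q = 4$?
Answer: $-2560$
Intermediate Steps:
$W = \frac{1}{3} \approx 0.33333$
$h{\left(b,M \right)} = 1 + 3 b$ ($h{\left(b,M \right)} = \left(b + \frac{1}{3}\right) 3 = \left(\frac{1}{3} + b\right) 3 = 1 + 3 b$)
$- 7 h{\left(v,-1 - Q \right)} 5 \cdot 1 - 2525 = - 7 \left(1 + 3 \cdot 0\right) 5 \cdot 1 - 2525 = - 7 \left(1 + 0\right) 5 - 2525 = \left(-7\right) 1 \cdot 5 - 2525 = \left(-7\right) 5 - 2525 = -35 - 2525 = -2560$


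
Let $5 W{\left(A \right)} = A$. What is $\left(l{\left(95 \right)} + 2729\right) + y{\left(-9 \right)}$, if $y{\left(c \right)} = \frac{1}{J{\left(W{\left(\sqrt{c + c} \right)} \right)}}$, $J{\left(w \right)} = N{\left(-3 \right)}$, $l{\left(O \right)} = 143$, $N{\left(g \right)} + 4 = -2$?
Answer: $\frac{17231}{6} \approx 2871.8$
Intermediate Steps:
$N{\left(g \right)} = -6$ ($N{\left(g \right)} = -4 - 2 = -6$)
$W{\left(A \right)} = \frac{A}{5}$
$J{\left(w \right)} = -6$
$y{\left(c \right)} = - \frac{1}{6}$ ($y{\left(c \right)} = \frac{1}{-6} = - \frac{1}{6}$)
$\left(l{\left(95 \right)} + 2729\right) + y{\left(-9 \right)} = \left(143 + 2729\right) - \frac{1}{6} = 2872 - \frac{1}{6} = \frac{17231}{6}$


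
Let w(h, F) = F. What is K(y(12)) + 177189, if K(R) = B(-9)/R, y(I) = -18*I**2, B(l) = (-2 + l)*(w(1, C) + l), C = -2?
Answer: 459273767/2592 ≈ 1.7719e+5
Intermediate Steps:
B(l) = (-2 + l)**2 (B(l) = (-2 + l)*(-2 + l) = (-2 + l)**2)
K(R) = 121/R (K(R) = (4 + (-9)**2 - 4*(-9))/R = (4 + 81 + 36)/R = 121/R)
K(y(12)) + 177189 = 121/((-18*12**2)) + 177189 = 121/((-18*144)) + 177189 = 121/(-2592) + 177189 = 121*(-1/2592) + 177189 = -121/2592 + 177189 = 459273767/2592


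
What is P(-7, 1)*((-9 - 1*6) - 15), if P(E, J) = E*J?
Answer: 210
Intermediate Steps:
P(-7, 1)*((-9 - 1*6) - 15) = (-7*1)*((-9 - 1*6) - 15) = -7*((-9 - 6) - 15) = -7*(-15 - 15) = -7*(-30) = 210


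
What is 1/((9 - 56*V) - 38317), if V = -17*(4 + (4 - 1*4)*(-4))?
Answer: -1/34500 ≈ -2.8985e-5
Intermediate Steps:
V = -68 (V = -17*(4 + (4 - 4)*(-4)) = -17*(4 + 0*(-4)) = -17*(4 + 0) = -17*4 = -68)
1/((9 - 56*V) - 38317) = 1/((9 - 56*(-68)) - 38317) = 1/((9 + 3808) - 38317) = 1/(3817 - 38317) = 1/(-34500) = -1/34500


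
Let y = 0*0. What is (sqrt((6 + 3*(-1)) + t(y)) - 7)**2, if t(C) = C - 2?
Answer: 36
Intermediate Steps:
y = 0
t(C) = -2 + C
(sqrt((6 + 3*(-1)) + t(y)) - 7)**2 = (sqrt((6 + 3*(-1)) + (-2 + 0)) - 7)**2 = (sqrt((6 - 3) - 2) - 7)**2 = (sqrt(3 - 2) - 7)**2 = (sqrt(1) - 7)**2 = (1 - 7)**2 = (-6)**2 = 36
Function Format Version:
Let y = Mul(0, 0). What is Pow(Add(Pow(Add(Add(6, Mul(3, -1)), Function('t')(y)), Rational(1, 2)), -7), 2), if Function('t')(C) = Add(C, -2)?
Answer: 36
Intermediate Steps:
y = 0
Function('t')(C) = Add(-2, C)
Pow(Add(Pow(Add(Add(6, Mul(3, -1)), Function('t')(y)), Rational(1, 2)), -7), 2) = Pow(Add(Pow(Add(Add(6, Mul(3, -1)), Add(-2, 0)), Rational(1, 2)), -7), 2) = Pow(Add(Pow(Add(Add(6, -3), -2), Rational(1, 2)), -7), 2) = Pow(Add(Pow(Add(3, -2), Rational(1, 2)), -7), 2) = Pow(Add(Pow(1, Rational(1, 2)), -7), 2) = Pow(Add(1, -7), 2) = Pow(-6, 2) = 36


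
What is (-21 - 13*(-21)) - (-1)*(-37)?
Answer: 215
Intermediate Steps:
(-21 - 13*(-21)) - (-1)*(-37) = (-21 + 273) - 1*37 = 252 - 37 = 215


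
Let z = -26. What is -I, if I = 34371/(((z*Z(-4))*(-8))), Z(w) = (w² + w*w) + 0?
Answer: -34371/6656 ≈ -5.1639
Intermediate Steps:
Z(w) = 2*w² (Z(w) = (w² + w²) + 0 = 2*w² + 0 = 2*w²)
I = 34371/6656 (I = 34371/((-52*(-4)²*(-8))) = 34371/((-52*16*(-8))) = 34371/((-26*32*(-8))) = 34371/((-832*(-8))) = 34371/6656 ≈ 5.1639)
-I = -1*34371/6656 = -34371/6656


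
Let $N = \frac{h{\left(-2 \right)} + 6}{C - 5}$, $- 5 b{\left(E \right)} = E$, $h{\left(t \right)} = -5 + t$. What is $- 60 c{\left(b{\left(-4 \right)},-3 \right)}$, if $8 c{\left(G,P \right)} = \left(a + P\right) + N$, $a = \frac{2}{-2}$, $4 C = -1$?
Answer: $\frac{200}{7} \approx 28.571$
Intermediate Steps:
$C = - \frac{1}{4}$ ($C = \frac{1}{4} \left(-1\right) = - \frac{1}{4} \approx -0.25$)
$b{\left(E \right)} = - \frac{E}{5}$
$a = -1$ ($a = 2 \left(- \frac{1}{2}\right) = -1$)
$N = \frac{4}{21}$ ($N = \frac{\left(-5 - 2\right) + 6}{- \frac{1}{4} - 5} = \frac{-7 + 6}{- \frac{21}{4}} = \left(-1\right) \left(- \frac{4}{21}\right) = \frac{4}{21} \approx 0.19048$)
$c{\left(G,P \right)} = - \frac{17}{168} + \frac{P}{8}$ ($c{\left(G,P \right)} = \frac{\left(-1 + P\right) + \frac{4}{21}}{8} = \frac{- \frac{17}{21} + P}{8} = - \frac{17}{168} + \frac{P}{8}$)
$- 60 c{\left(b{\left(-4 \right)},-3 \right)} = - 60 \left(- \frac{17}{168} + \frac{1}{8} \left(-3\right)\right) = - 60 \left(- \frac{17}{168} - \frac{3}{8}\right) = \left(-60\right) \left(- \frac{10}{21}\right) = \frac{200}{7}$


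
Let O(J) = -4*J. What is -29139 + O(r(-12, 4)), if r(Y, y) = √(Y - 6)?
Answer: -29139 - 12*I*√2 ≈ -29139.0 - 16.971*I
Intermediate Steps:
r(Y, y) = √(-6 + Y)
-29139 + O(r(-12, 4)) = -29139 - 4*√(-6 - 12) = -29139 - 12*I*√2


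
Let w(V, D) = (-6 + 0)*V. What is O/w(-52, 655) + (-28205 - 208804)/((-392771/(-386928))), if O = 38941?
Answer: -28596795630313/122544552 ≈ -2.3336e+5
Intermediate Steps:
w(V, D) = -6*V
O/w(-52, 655) + (-28205 - 208804)/((-392771/(-386928))) = 38941/((-6*(-52))) + (-28205 - 208804)/((-392771/(-386928))) = 38941/312 - 237009/((-392771*(-1/386928))) = 38941*(1/312) - 237009/392771/386928 = 38941/312 - 237009*386928/392771 = 38941/312 - 91705418352/392771 = -28596795630313/122544552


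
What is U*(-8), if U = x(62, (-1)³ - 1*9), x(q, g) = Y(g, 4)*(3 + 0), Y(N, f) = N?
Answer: 240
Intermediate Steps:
x(q, g) = 3*g (x(q, g) = g*(3 + 0) = g*3 = 3*g)
U = -30 (U = 3*((-1)³ - 1*9) = 3*(-1 - 9) = 3*(-10) = -30)
U*(-8) = -30*(-8) = 240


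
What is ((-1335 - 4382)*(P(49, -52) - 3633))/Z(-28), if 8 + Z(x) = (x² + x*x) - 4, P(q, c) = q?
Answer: 5122432/389 ≈ 13168.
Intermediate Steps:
Z(x) = -12 + 2*x² (Z(x) = -8 + ((x² + x*x) - 4) = -8 + ((x² + x²) - 4) = -8 + (2*x² - 4) = -8 + (-4 + 2*x²) = -12 + 2*x²)
((-1335 - 4382)*(P(49, -52) - 3633))/Z(-28) = ((-1335 - 4382)*(49 - 3633))/(-12 + 2*(-28)²) = (-5717*(-3584))/(-12 + 2*784) = 20489728/(-12 + 1568) = 20489728/1556 = 20489728*(1/1556) = 5122432/389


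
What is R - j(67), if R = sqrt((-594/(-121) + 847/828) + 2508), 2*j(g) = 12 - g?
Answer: 55/2 + sqrt(5792913929)/1518 ≈ 77.639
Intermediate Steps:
j(g) = 6 - g/2 (j(g) = (12 - g)/2 = 6 - g/2)
R = sqrt(5792913929)/1518 (R = sqrt((-594*(-1/121) + 847*(1/828)) + 2508) = sqrt((54/11 + 847/828) + 2508) = sqrt(54029/9108 + 2508) = sqrt(22896893/9108) = sqrt(5792913929)/1518 ≈ 50.139)
R - j(67) = sqrt(5792913929)/1518 - (6 - 1/2*67) = sqrt(5792913929)/1518 - (6 - 67/2) = sqrt(5792913929)/1518 - 1*(-55/2) = sqrt(5792913929)/1518 + 55/2 = 55/2 + sqrt(5792913929)/1518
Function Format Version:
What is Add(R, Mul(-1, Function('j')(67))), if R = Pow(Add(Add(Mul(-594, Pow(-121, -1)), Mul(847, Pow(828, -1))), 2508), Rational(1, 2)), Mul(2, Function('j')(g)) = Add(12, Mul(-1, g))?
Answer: Add(Rational(55, 2), Mul(Rational(1, 1518), Pow(5792913929, Rational(1, 2)))) ≈ 77.639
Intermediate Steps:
Function('j')(g) = Add(6, Mul(Rational(-1, 2), g)) (Function('j')(g) = Mul(Rational(1, 2), Add(12, Mul(-1, g))) = Add(6, Mul(Rational(-1, 2), g)))
R = Mul(Rational(1, 1518), Pow(5792913929, Rational(1, 2))) (R = Pow(Add(Add(Mul(-594, Rational(-1, 121)), Mul(847, Rational(1, 828))), 2508), Rational(1, 2)) = Pow(Add(Add(Rational(54, 11), Rational(847, 828)), 2508), Rational(1, 2)) = Pow(Add(Rational(54029, 9108), 2508), Rational(1, 2)) = Pow(Rational(22896893, 9108), Rational(1, 2)) = Mul(Rational(1, 1518), Pow(5792913929, Rational(1, 2))) ≈ 50.139)
Add(R, Mul(-1, Function('j')(67))) = Add(Mul(Rational(1, 1518), Pow(5792913929, Rational(1, 2))), Mul(-1, Add(6, Mul(Rational(-1, 2), 67)))) = Add(Mul(Rational(1, 1518), Pow(5792913929, Rational(1, 2))), Mul(-1, Add(6, Rational(-67, 2)))) = Add(Mul(Rational(1, 1518), Pow(5792913929, Rational(1, 2))), Mul(-1, Rational(-55, 2))) = Add(Mul(Rational(1, 1518), Pow(5792913929, Rational(1, 2))), Rational(55, 2)) = Add(Rational(55, 2), Mul(Rational(1, 1518), Pow(5792913929, Rational(1, 2))))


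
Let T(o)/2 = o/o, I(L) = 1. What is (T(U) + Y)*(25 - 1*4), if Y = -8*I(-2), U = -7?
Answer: -126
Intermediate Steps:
Y = -8 (Y = -8*1 = -8)
T(o) = 2 (T(o) = 2*(o/o) = 2*1 = 2)
(T(U) + Y)*(25 - 1*4) = (2 - 8)*(25 - 1*4) = -6*(25 - 4) = -6*21 = -126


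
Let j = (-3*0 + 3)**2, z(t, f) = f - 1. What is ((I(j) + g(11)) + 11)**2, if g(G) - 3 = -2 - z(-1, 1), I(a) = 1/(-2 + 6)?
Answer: 2401/16 ≈ 150.06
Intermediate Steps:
z(t, f) = -1 + f
j = 9 (j = (0 + 3)**2 = 3**2 = 9)
I(a) = 1/4
g(G) = 1 (g(G) = 3 + (-2 - (-1 + 1)) = 3 + (-2 - 1*0) = 3 + (-2 + 0) = 3 - 2 = 1)
((I(j) + g(11)) + 11)**2 = ((1/4 + 1) + 11)**2 = (5/4 + 11)**2 = (49/4)**2 = 2401/16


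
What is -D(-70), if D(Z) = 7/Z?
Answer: ⅒ ≈ 0.10000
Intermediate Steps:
-D(-70) = -7/(-70) = -7*(-1)/70 = -1*(-⅒) = ⅒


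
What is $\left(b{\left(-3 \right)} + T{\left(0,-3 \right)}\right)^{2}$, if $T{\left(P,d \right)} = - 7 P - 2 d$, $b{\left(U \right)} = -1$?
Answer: $25$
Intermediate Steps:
$\left(b{\left(-3 \right)} + T{\left(0,-3 \right)}\right)^{2} = \left(-1 - -6\right)^{2} = \left(-1 + \left(0 + 6\right)\right)^{2} = \left(-1 + 6\right)^{2} = 5^{2} = 25$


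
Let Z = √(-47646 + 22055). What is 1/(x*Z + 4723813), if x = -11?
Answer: 4723813/22314412355480 + 11*I*√25591/22314412355480 ≈ 2.1169e-7 + 7.8859e-11*I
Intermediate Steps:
Z = I*√25591 (Z = √(-25591) = I*√25591 ≈ 159.97*I)
1/(x*Z + 4723813) = 1/(-11*I*√25591 + 4723813) = 1/(4723813 - 11*I*√25591)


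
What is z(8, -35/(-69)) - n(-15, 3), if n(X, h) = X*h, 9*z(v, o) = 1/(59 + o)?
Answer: 554333/12318 ≈ 45.002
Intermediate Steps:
z(v, o) = 1/(9*(59 + o))
z(8, -35/(-69)) - n(-15, 3) = 1/(9*(59 - 35/(-69))) - (-15)*3 = 1/(9*(59 - 35*(-1/69))) - 1*(-45) = 1/(9*(59 + 35/69)) + 45 = 1/(9*(4106/69)) + 45 = (1/9)*(69/4106) + 45 = 23/12318 + 45 = 554333/12318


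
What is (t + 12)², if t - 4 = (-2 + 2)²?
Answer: 256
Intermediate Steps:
t = 4 (t = 4 + (-2 + 2)² = 4 + 0² = 4 + 0 = 4)
(t + 12)² = (4 + 12)² = 16² = 256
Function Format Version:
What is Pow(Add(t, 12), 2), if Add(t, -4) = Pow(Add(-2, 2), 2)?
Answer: 256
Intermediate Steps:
t = 4 (t = Add(4, Pow(Add(-2, 2), 2)) = Add(4, Pow(0, 2)) = Add(4, 0) = 4)
Pow(Add(t, 12), 2) = Pow(Add(4, 12), 2) = Pow(16, 2) = 256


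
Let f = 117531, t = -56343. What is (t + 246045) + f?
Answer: 307233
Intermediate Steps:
(t + 246045) + f = (-56343 + 246045) + 117531 = 189702 + 117531 = 307233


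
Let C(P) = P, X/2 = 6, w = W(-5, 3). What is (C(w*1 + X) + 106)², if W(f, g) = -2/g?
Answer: 123904/9 ≈ 13767.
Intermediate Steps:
w = -⅔ (w = -2/3 = -2*⅓ = -⅔ ≈ -0.66667)
X = 12 (X = 2*6 = 12)
(C(w*1 + X) + 106)² = ((-⅔*1 + 12) + 106)² = ((-⅔ + 12) + 106)² = (34/3 + 106)² = (352/3)² = 123904/9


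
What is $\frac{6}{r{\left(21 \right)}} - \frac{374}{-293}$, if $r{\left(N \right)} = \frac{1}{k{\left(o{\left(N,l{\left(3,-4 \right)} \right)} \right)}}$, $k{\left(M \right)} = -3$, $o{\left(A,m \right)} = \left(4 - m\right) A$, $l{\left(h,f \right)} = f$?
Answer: $- \frac{4900}{293} \approx -16.724$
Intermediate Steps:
$o{\left(A,m \right)} = A \left(4 - m\right)$
$r{\left(N \right)} = - \frac{1}{3}$ ($r{\left(N \right)} = \frac{1}{-3} = - \frac{1}{3}$)
$\frac{6}{r{\left(21 \right)}} - \frac{374}{-293} = \frac{6}{- \frac{1}{3}} - \frac{374}{-293} = 6 \left(-3\right) - - \frac{374}{293} = -18 + \frac{374}{293} = - \frac{4900}{293}$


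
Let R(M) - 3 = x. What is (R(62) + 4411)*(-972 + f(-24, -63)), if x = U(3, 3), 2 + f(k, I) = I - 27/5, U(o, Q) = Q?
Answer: -23021404/5 ≈ -4.6043e+6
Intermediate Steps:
f(k, I) = -37/5 + I (f(k, I) = -2 + (I - 27/5) = -2 + (-27/5 + I) = -37/5 + I)
x = 3
R(M) = 6 (R(M) = 3 + 3 = 6)
(R(62) + 4411)*(-972 + f(-24, -63)) = (6 + 4411)*(-972 + (-37/5 - 63)) = 4417*(-972 - 352/5) = 4417*(-5212/5) = -23021404/5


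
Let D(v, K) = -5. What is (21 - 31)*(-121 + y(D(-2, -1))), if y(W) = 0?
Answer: 1210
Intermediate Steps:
(21 - 31)*(-121 + y(D(-2, -1))) = (21 - 31)*(-121 + 0) = -10*(-121) = 1210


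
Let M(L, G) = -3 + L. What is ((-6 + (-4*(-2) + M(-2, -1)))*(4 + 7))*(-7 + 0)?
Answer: 231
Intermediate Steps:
((-6 + (-4*(-2) + M(-2, -1)))*(4 + 7))*(-7 + 0) = ((-6 + (-4*(-2) + (-3 - 2)))*(4 + 7))*(-7 + 0) = ((-6 + (8 - 5))*11)*(-7) = ((-6 + 3)*11)*(-7) = -3*11*(-7) = -33*(-7) = 231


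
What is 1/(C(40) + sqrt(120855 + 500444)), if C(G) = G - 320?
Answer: 40/77557 + sqrt(621299)/542899 ≈ 0.0019676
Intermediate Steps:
C(G) = -320 + G
1/(C(40) + sqrt(120855 + 500444)) = 1/((-320 + 40) + sqrt(120855 + 500444)) = 1/(-280 + sqrt(621299))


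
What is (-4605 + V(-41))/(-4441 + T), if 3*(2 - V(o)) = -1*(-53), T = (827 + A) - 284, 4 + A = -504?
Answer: 6931/6609 ≈ 1.0487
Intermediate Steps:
A = -508 (A = -4 - 504 = -508)
T = 35 (T = (827 - 508) - 284 = 319 - 284 = 35)
V(o) = -47/3 (V(o) = 2 - (-1)*(-53)/3 = 2 - ⅓*53 = 2 - 53/3 = -47/3)
(-4605 + V(-41))/(-4441 + T) = (-4605 - 47/3)/(-4441 + 35) = -13862/3/(-4406) = -13862/3*(-1/4406) = 6931/6609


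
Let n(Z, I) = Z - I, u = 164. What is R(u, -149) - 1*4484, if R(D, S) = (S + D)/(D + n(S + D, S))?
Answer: -1470737/328 ≈ -4484.0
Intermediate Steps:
R(D, S) = (D + S)/(2*D) (R(D, S) = (S + D)/(D + ((S + D) - S)) = (D + S)/(D + ((D + S) - S)) = (D + S)/(D + D) = (D + S)/((2*D)) = (D + S)*(1/(2*D)) = (D + S)/(2*D))
R(u, -149) - 1*4484 = (½)*(164 - 149)/164 - 1*4484 = (½)*(1/164)*15 - 4484 = 15/328 - 4484 = -1470737/328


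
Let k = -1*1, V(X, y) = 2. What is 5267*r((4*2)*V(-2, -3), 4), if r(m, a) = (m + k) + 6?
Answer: 110607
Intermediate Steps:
k = -1
r(m, a) = 5 + m (r(m, a) = (m - 1) + 6 = (-1 + m) + 6 = 5 + m)
5267*r((4*2)*V(-2, -3), 4) = 5267*(5 + (4*2)*2) = 5267*(5 + 8*2) = 5267*(5 + 16) = 5267*21 = 110607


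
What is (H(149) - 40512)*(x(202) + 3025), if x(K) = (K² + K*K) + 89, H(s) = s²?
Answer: -1551344542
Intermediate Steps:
x(K) = 89 + 2*K² (x(K) = (K² + K²) + 89 = 2*K² + 89 = 89 + 2*K²)
(H(149) - 40512)*(x(202) + 3025) = (149² - 40512)*((89 + 2*202²) + 3025) = (22201 - 40512)*((89 + 2*40804) + 3025) = -18311*((89 + 81608) + 3025) = -18311*(81697 + 3025) = -18311*84722 = -1551344542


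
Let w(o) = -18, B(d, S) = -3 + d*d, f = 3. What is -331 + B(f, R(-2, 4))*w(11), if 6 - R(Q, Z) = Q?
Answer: -439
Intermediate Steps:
R(Q, Z) = 6 - Q
B(d, S) = -3 + d**2
-331 + B(f, R(-2, 4))*w(11) = -331 + (-3 + 3**2)*(-18) = -331 + (-3 + 9)*(-18) = -331 + 6*(-18) = -331 - 108 = -439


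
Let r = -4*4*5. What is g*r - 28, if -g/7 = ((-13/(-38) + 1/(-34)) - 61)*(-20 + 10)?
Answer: 109762156/323 ≈ 3.3982e+5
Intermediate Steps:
r = -80 (r = -16*5 = -80)
g = -1372140/323 (g = -7*((-13/(-38) + 1/(-34)) - 61)*(-20 + 10) = -7*((-13*(-1/38) + 1*(-1/34)) - 61)*(-10) = -7*((13/38 - 1/34) - 61)*(-10) = -7*(101/323 - 61)*(-10) = -(-137214)*(-10)/323 = -7*196020/323 = -1372140/323 ≈ -4248.1)
g*r - 28 = -1372140/323*(-80) - 28 = 109771200/323 - 28 = 109762156/323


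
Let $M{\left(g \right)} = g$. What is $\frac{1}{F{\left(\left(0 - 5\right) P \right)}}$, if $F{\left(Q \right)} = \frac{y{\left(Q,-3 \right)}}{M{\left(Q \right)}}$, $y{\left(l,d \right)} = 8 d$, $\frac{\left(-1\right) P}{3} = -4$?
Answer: $\frac{5}{2} \approx 2.5$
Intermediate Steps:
$P = 12$ ($P = \left(-3\right) \left(-4\right) = 12$)
$F{\left(Q \right)} = - \frac{24}{Q}$ ($F{\left(Q \right)} = \frac{8 \left(-3\right)}{Q} = - \frac{24}{Q}$)
$\frac{1}{F{\left(\left(0 - 5\right) P \right)}} = \frac{1}{\left(-24\right) \frac{1}{\left(0 - 5\right) 12}} = \frac{1}{\left(-24\right) \frac{1}{\left(-5\right) 12}} = \frac{1}{\left(-24\right) \frac{1}{-60}} = \frac{1}{\left(-24\right) \left(- \frac{1}{60}\right)} = \frac{1}{\frac{2}{5}} = \frac{5}{2}$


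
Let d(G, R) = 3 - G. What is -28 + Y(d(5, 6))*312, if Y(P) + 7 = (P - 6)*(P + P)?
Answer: 7772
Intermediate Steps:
Y(P) = -7 + 2*P*(-6 + P) (Y(P) = -7 + (P - 6)*(P + P) = -7 + (-6 + P)*(2*P) = -7 + 2*P*(-6 + P))
-28 + Y(d(5, 6))*312 = -28 + (-7 - 12*(3 - 1*5) + 2*(3 - 1*5)**2)*312 = -28 + (-7 - 12*(3 - 5) + 2*(3 - 5)**2)*312 = -28 + (-7 - 12*(-2) + 2*(-2)**2)*312 = -28 + (-7 + 24 + 2*4)*312 = -28 + (-7 + 24 + 8)*312 = -28 + 25*312 = -28 + 7800 = 7772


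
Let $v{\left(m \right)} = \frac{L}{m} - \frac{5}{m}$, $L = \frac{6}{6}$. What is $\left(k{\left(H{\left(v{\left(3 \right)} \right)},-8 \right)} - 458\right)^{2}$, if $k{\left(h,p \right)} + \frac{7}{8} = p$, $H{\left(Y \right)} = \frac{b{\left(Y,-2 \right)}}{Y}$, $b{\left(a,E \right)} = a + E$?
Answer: $\frac{13950225}{64} \approx 2.1797 \cdot 10^{5}$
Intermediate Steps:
$L = 1$ ($L = 6 \cdot \frac{1}{6} = 1$)
$v{\left(m \right)} = - \frac{4}{m}$ ($v{\left(m \right)} = 1 \frac{1}{m} - \frac{5}{m} = \frac{1}{m} - \frac{5}{m} = - \frac{4}{m}$)
$b{\left(a,E \right)} = E + a$
$H{\left(Y \right)} = \frac{-2 + Y}{Y}$
$k{\left(h,p \right)} = - \frac{7}{8} + p$
$\left(k{\left(H{\left(v{\left(3 \right)} \right)},-8 \right)} - 458\right)^{2} = \left(\left(- \frac{7}{8} - 8\right) - 458\right)^{2} = \left(- \frac{71}{8} - 458\right)^{2} = \left(- \frac{3735}{8}\right)^{2} = \frac{13950225}{64}$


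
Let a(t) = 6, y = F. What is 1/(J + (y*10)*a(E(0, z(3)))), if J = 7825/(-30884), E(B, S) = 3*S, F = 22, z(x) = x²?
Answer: 30884/40759055 ≈ 0.00075772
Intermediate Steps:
y = 22
J = -7825/30884 (J = 7825*(-1/30884) = -7825/30884 ≈ -0.25337)
1/(J + (y*10)*a(E(0, z(3)))) = 1/(-7825/30884 + (22*10)*6) = 1/(-7825/30884 + 220*6) = 1/(-7825/30884 + 1320) = 1/(40759055/30884) = 30884/40759055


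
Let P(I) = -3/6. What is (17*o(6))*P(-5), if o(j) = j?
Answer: -51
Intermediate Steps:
P(I) = -1/2 (P(I) = -3*1/6 = -1/2)
(17*o(6))*P(-5) = (17*6)*(-1/2) = 102*(-1/2) = -51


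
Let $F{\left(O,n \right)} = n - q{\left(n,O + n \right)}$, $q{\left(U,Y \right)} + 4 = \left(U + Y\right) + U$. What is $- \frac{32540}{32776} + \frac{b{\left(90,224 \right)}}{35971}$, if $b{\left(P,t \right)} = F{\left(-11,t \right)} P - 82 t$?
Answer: $- \frac{762451657}{294746374} \approx -2.5868$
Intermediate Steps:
$q{\left(U,Y \right)} = -4 + Y + 2 U$ ($q{\left(U,Y \right)} = -4 + \left(\left(U + Y\right) + U\right) = -4 + \left(Y + 2 U\right) = -4 + Y + 2 U$)
$F{\left(O,n \right)} = 4 - O - 2 n$ ($F{\left(O,n \right)} = n - \left(-4 + \left(O + n\right) + 2 n\right) = n - \left(-4 + O + 3 n\right) = 4 - O - 2 n$)
$b{\left(P,t \right)} = - 82 t + P \left(15 - 2 t\right)$ ($b{\left(P,t \right)} = \left(4 - -11 - 2 t\right) P - 82 t = \left(4 + 11 - 2 t\right) P - 82 t = \left(15 - 2 t\right) P - 82 t = P \left(15 - 2 t\right) - 82 t = - 82 t + P \left(15 - 2 t\right)$)
$- \frac{32540}{32776} + \frac{b{\left(90,224 \right)}}{35971} = - \frac{32540}{32776} + \frac{\left(-82\right) 224 - 90 \left(-15 + 2 \cdot 224\right)}{35971} = \left(-32540\right) \frac{1}{32776} + \left(-18368 - 90 \left(-15 + 448\right)\right) \frac{1}{35971} = - \frac{8135}{8194} + \left(-18368 - 90 \cdot 433\right) \frac{1}{35971} = - \frac{8135}{8194} + \left(-18368 - 38970\right) \frac{1}{35971} = - \frac{8135}{8194} - \frac{57338}{35971} = - \frac{762451657}{294746374}$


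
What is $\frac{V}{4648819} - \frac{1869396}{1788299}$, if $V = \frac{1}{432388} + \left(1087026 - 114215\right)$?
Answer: $- \frac{3005445409488407681}{3594648284963717828} \approx -0.83609$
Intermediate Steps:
$V = \frac{420631802669}{432388}$ ($V = \frac{1}{432388} + \left(1087026 - 114215\right) = \frac{1}{432388} + 972811 = \frac{420631802669}{432388} \approx 9.7281 \cdot 10^{5}$)
$\frac{V}{4648819} - \frac{1869396}{1788299} = \frac{420631802669}{432388 \cdot 4648819} - \frac{1869396}{1788299} = \frac{420631802669}{432388} \cdot \frac{1}{4648819} - \frac{1869396}{1788299} = \frac{420631802669}{2010093549772} - \frac{1869396}{1788299} = - \frac{3005445409488407681}{3594648284963717828}$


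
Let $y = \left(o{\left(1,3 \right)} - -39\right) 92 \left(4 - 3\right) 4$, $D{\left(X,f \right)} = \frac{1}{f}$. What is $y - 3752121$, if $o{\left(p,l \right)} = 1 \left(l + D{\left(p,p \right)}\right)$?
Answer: $-3736297$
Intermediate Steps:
$o{\left(p,l \right)} = l + \frac{1}{p}$ ($o{\left(p,l \right)} = 1 \left(l + \frac{1}{p}\right) = l + \frac{1}{p}$)
$y = 15824$ ($y = \left(\left(3 + 1^{-1}\right) - -39\right) 92 \left(4 - 3\right) 4 = \left(\left(3 + 1\right) + 39\right) 92 \cdot 1 \cdot 4 = \left(4 + 39\right) 92 \cdot 4 = 43 \cdot 92 \cdot 4 = 3956 \cdot 4 = 15824$)
$y - 3752121 = 15824 - 3752121 = -3736297$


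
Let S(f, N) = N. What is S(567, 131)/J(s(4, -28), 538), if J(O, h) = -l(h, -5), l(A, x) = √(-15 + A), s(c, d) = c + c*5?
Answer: -131*√523/523 ≈ -5.7282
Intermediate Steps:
s(c, d) = 6*c (s(c, d) = c + 5*c = 6*c)
J(O, h) = -√(-15 + h)
S(567, 131)/J(s(4, -28), 538) = 131/((-√(-15 + 538))) = 131/((-√523)) = 131*(-√523/523) = -131*√523/523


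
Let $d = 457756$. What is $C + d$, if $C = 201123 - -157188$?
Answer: $816067$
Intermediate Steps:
$C = 358311$ ($C = 201123 + 157188 = 358311$)
$C + d = 358311 + 457756 = 816067$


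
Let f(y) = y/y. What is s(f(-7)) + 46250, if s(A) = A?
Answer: 46251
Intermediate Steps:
f(y) = 1
s(f(-7)) + 46250 = 1 + 46250 = 46251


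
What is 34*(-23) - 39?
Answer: -821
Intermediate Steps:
34*(-23) - 39 = -782 - 39 = -821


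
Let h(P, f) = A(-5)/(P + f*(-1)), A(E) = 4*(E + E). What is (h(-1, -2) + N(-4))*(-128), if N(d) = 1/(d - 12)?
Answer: 5128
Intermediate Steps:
A(E) = 8*E (A(E) = 4*(2*E) = 8*E)
N(d) = 1/(-12 + d)
h(P, f) = -40/(P - f) (h(P, f) = (8*(-5))/(P + f*(-1)) = -40/(P - f))
(h(-1, -2) + N(-4))*(-128) = (40/(-2 - 1*(-1)) + 1/(-12 - 4))*(-128) = (40/(-2 + 1) + 1/(-16))*(-128) = (40/(-1) - 1/16)*(-128) = (40*(-1) - 1/16)*(-128) = (-40 - 1/16)*(-128) = -641/16*(-128) = 5128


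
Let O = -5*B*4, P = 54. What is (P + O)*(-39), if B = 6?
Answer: 2574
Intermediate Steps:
O = -120 (O = -5*6*4 = -30*4 = -120)
(P + O)*(-39) = (54 - 120)*(-39) = -66*(-39) = 2574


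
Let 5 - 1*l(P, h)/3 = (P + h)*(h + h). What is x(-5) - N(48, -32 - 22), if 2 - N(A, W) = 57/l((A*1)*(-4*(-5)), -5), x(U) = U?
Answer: -66866/9555 ≈ -6.9980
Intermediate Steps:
l(P, h) = 15 - 6*h*(P + h) (l(P, h) = 15 - 3*(P + h)*(h + h) = 15 - 3*(P + h)*2*h = 15 - 6*h*(P + h))
N(A, W) = 2 - 57/(-135 + 600*A) (N(A, W) = 2 - 57/(15 - 6*(-5)**2 - 6*(A*1)*(-4*(-5))*(-5)) = 2 - 57/(15 - 6*25 - 6*A*20*(-5)) = 2 - 57/(15 - 150 - 6*20*A*(-5)) = 2 - 57/(15 - 150 + 600*A) = 2 - 57/(-135 + 600*A))
x(-5) - N(48, -32 - 22) = -5 - (109 - 400*48)/(5*(9 - 40*48)) = -5 - (109 - 19200)/(5*(9 - 1920)) = -5 - (-19091)/(5*(-1911)) = -5 - (-1)*(-19091)/(5*1911) = -5 - 1*19091/9555 = -5 - 19091/9555 = -66866/9555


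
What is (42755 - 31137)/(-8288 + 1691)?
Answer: -11618/6597 ≈ -1.7611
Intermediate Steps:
(42755 - 31137)/(-8288 + 1691) = 11618/(-6597) = 11618*(-1/6597) = -11618/6597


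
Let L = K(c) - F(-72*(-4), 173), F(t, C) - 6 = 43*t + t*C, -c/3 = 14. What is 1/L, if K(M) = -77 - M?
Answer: -1/62249 ≈ -1.6064e-5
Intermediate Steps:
c = -42 (c = -3*14 = -42)
F(t, C) = 6 + 43*t + C*t (F(t, C) = 6 + (43*t + t*C) = 6 + (43*t + C*t) = 6 + 43*t + C*t)
L = -62249 (L = (-77 - 1*(-42)) - (6 + 43*(-72*(-4)) + 173*(-72*(-4))) = (-77 + 42) - (6 + 43*288 + 173*288) = -35 - (6 + 12384 + 49824) = -35 - 1*62214 = -35 - 62214 = -62249)
1/L = 1/(-62249) = -1/62249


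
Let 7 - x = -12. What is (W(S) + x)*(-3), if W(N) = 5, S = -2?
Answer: -72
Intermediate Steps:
x = 19 (x = 7 - 1*(-12) = 7 + 12 = 19)
(W(S) + x)*(-3) = (5 + 19)*(-3) = 24*(-3) = -72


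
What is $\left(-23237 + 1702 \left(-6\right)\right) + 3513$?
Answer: $-29936$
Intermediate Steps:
$\left(-23237 + 1702 \left(-6\right)\right) + 3513 = \left(-23237 - 10212\right) + 3513 = -33449 + 3513 = -29936$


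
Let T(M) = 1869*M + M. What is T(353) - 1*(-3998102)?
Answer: 4658212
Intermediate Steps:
T(M) = 1870*M
T(353) - 1*(-3998102) = 1870*353 - 1*(-3998102) = 660110 + 3998102 = 4658212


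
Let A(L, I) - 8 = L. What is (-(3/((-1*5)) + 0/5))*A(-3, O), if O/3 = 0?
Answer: 3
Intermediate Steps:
O = 0 (O = 3*0 = 0)
A(L, I) = 8 + L
(-(3/((-1*5)) + 0/5))*A(-3, O) = (-(3/((-1*5)) + 0/5))*(8 - 3) = -(3/(-5) + 0*(⅕))*5 = -(3*(-⅕) + 0)*5 = -(-⅗ + 0)*5 = -1*(-⅗)*5 = (⅗)*5 = 3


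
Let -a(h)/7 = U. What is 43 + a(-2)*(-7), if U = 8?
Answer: 435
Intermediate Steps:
a(h) = -56 (a(h) = -7*8 = -56)
43 + a(-2)*(-7) = 43 - 56*(-7) = 43 + 392 = 435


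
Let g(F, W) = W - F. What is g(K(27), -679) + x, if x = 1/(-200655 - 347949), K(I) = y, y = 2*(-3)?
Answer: -369210493/548604 ≈ -673.00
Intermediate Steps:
y = -6
K(I) = -6
x = -1/548604 (x = 1/(-548604) = -1/548604 ≈ -1.8228e-6)
g(K(27), -679) + x = (-679 - 1*(-6)) - 1/548604 = (-679 + 6) - 1/548604 = -673 - 1/548604 = -369210493/548604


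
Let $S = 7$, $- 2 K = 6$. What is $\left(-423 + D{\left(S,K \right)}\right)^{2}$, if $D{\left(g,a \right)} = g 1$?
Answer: $173056$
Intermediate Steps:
$K = -3$ ($K = \left(- \frac{1}{2}\right) 6 = -3$)
$D{\left(g,a \right)} = g$
$\left(-423 + D{\left(S,K \right)}\right)^{2} = \left(-423 + 7\right)^{2} = \left(-416\right)^{2} = 173056$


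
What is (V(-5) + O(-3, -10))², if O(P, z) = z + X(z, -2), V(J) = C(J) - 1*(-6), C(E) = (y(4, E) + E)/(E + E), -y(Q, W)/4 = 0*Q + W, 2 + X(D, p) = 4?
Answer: 49/4 ≈ 12.250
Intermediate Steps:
X(D, p) = 2 (X(D, p) = -2 + 4 = 2)
y(Q, W) = -4*W (y(Q, W) = -4*(0*Q + W) = -4*(0 + W) = -4*W)
C(E) = -3/2 (C(E) = (-4*E + E)/(E + E) = (-3*E)/((2*E)) = (-3*E)*(1/(2*E)) = -3/2)
V(J) = 9/2 (V(J) = -3/2 - 1*(-6) = -3/2 + 6 = 9/2)
O(P, z) = 2 + z (O(P, z) = z + 2 = 2 + z)
(V(-5) + O(-3, -10))² = (9/2 + (2 - 10))² = (9/2 - 8)² = (-7/2)² = 49/4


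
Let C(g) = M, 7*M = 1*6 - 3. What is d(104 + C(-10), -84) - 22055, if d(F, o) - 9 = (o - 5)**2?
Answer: -14125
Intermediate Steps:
M = 3/7 (M = (1*6 - 3)/7 = (6 - 3)/7 = (1/7)*3 = 3/7 ≈ 0.42857)
C(g) = 3/7
d(F, o) = 9 + (-5 + o)**2 (d(F, o) = 9 + (o - 5)**2 = 9 + (-5 + o)**2)
d(104 + C(-10), -84) - 22055 = (9 + (-5 - 84)**2) - 22055 = (9 + (-89)**2) - 22055 = (9 + 7921) - 22055 = 7930 - 22055 = -14125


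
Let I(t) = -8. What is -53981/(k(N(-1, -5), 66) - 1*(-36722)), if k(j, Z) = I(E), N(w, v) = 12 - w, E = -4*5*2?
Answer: -53981/36714 ≈ -1.4703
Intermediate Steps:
E = -40 (E = -20*2 = -40)
k(j, Z) = -8
-53981/(k(N(-1, -5), 66) - 1*(-36722)) = -53981/(-8 - 1*(-36722)) = -53981/(-8 + 36722) = -53981/36714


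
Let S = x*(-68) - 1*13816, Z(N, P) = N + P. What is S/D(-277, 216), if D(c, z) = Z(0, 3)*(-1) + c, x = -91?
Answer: 1907/70 ≈ 27.243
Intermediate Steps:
D(c, z) = -3 + c (D(c, z) = (0 + 3)*(-1) + c = 3*(-1) + c = -3 + c)
S = -7628 (S = -91*(-68) - 1*13816 = 6188 - 13816 = -7628)
S/D(-277, 216) = -7628/(-3 - 277) = -7628/(-280) = -7628*(-1/280) = 1907/70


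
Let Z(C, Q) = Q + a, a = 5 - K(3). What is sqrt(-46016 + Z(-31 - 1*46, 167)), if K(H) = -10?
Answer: I*sqrt(45834) ≈ 214.09*I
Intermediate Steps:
a = 15 (a = 5 - 1*(-10) = 5 + 10 = 15)
Z(C, Q) = 15 + Q (Z(C, Q) = Q + 15 = 15 + Q)
sqrt(-46016 + Z(-31 - 1*46, 167)) = sqrt(-46016 + (15 + 167)) = sqrt(-46016 + 182) = sqrt(-45834) = I*sqrt(45834)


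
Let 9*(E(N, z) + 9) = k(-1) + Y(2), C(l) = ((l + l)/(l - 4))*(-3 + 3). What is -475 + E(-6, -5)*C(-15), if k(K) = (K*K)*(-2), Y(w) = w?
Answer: -475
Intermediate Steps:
k(K) = -2*K**2 (k(K) = K**2*(-2) = -2*K**2)
C(l) = 0 (C(l) = ((2*l)/(-4 + l))*0 = (2*l/(-4 + l))*0 = 0)
E(N, z) = -9 (E(N, z) = -9 + (-2*(-1)**2 + 2)/9 = -9 + (-2*1 + 2)/9 = -9 + (-2 + 2)/9 = -9 + (1/9)*0 = -9 + 0 = -9)
-475 + E(-6, -5)*C(-15) = -475 - 9*0 = -475 + 0 = -475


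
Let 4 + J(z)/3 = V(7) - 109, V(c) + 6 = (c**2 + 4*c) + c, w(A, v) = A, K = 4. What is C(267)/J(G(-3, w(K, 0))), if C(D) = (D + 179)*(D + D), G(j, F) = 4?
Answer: -79388/35 ≈ -2268.2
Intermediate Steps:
V(c) = -6 + c**2 + 5*c (V(c) = -6 + ((c**2 + 4*c) + c) = -6 + (c**2 + 5*c) = -6 + c**2 + 5*c)
C(D) = 2*D*(179 + D) (C(D) = (179 + D)*(2*D) = 2*D*(179 + D))
J(z) = -105 (J(z) = -12 + 3*((-6 + 7**2 + 5*7) - 109) = -12 + 3*((-6 + 49 + 35) - 109) = -12 + 3*(78 - 109) = -12 + 3*(-31) = -12 - 93 = -105)
C(267)/J(G(-3, w(K, 0))) = (2*267*(179 + 267))/(-105) = (2*267*446)*(-1/105) = 238164*(-1/105) = -79388/35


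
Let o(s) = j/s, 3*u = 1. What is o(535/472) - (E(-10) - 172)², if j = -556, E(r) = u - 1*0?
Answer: -144257263/4815 ≈ -29960.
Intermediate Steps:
u = ⅓ (u = (⅓)*1 = ⅓ ≈ 0.33333)
E(r) = ⅓ (E(r) = ⅓ - 1*0 = ⅓ + 0 = ⅓)
o(s) = -556/s
o(535/472) - (E(-10) - 172)² = -556/(535/472) - (⅓ - 172)² = -556/(535*(1/472)) - (-515/3)² = -556/535/472 - 1*265225/9 = -556*472/535 - 265225/9 = -262432/535 - 265225/9 = -144257263/4815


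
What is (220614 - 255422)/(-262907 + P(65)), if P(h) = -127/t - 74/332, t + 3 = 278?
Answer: 1588985200/12001735807 ≈ 0.13240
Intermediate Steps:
t = 275 (t = -3 + 278 = 275)
P(h) = -31257/45650 (P(h) = -127/275 - 74/332 = -127*1/275 - 74*1/332 = -127/275 - 37/166 = -31257/45650)
(220614 - 255422)/(-262907 + P(65)) = (220614 - 255422)/(-262907 - 31257/45650) = -34808/(-12001735807/45650) = -34808*(-45650/12001735807) = 1588985200/12001735807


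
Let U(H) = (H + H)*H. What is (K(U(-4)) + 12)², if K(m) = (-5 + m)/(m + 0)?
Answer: 168921/1024 ≈ 164.96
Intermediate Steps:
U(H) = 2*H² (U(H) = (2*H)*H = 2*H²)
K(m) = (-5 + m)/m
(K(U(-4)) + 12)² = ((-5 + 2*(-4)²)/((2*(-4)²)) + 12)² = ((-5 + 2*16)/((2*16)) + 12)² = ((-5 + 32)/32 + 12)² = ((1/32)*27 + 12)² = (27/32 + 12)² = (411/32)² = 168921/1024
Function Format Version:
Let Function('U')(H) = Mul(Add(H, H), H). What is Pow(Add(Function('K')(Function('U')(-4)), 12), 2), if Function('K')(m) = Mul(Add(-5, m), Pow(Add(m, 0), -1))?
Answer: Rational(168921, 1024) ≈ 164.96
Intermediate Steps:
Function('U')(H) = Mul(2, Pow(H, 2)) (Function('U')(H) = Mul(Mul(2, H), H) = Mul(2, Pow(H, 2)))
Function('K')(m) = Mul(Pow(m, -1), Add(-5, m)) (Function('K')(m) = Mul(Add(-5, m), Pow(m, -1)) = Mul(Pow(m, -1), Add(-5, m)))
Pow(Add(Function('K')(Function('U')(-4)), 12), 2) = Pow(Add(Mul(Pow(Mul(2, Pow(-4, 2)), -1), Add(-5, Mul(2, Pow(-4, 2)))), 12), 2) = Pow(Add(Mul(Pow(Mul(2, 16), -1), Add(-5, Mul(2, 16))), 12), 2) = Pow(Add(Mul(Pow(32, -1), Add(-5, 32)), 12), 2) = Pow(Add(Mul(Rational(1, 32), 27), 12), 2) = Pow(Add(Rational(27, 32), 12), 2) = Pow(Rational(411, 32), 2) = Rational(168921, 1024)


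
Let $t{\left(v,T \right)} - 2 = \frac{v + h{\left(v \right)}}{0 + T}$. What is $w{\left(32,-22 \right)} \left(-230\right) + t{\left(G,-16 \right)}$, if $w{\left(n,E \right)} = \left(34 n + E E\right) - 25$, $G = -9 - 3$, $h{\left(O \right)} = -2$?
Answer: $- \frac{2846457}{8} \approx -3.5581 \cdot 10^{5}$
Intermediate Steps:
$G = -12$ ($G = -9 - 3 = -12$)
$w{\left(n,E \right)} = -25 + E^{2} + 34 n$ ($w{\left(n,E \right)} = \left(34 n + E^{2}\right) - 25 = \left(E^{2} + 34 n\right) - 25 = -25 + E^{2} + 34 n$)
$t{\left(v,T \right)} = 2 + \frac{-2 + v}{T}$ ($t{\left(v,T \right)} = 2 + \frac{v - 2}{0 + T} = 2 + \frac{-2 + v}{T}$)
$w{\left(32,-22 \right)} \left(-230\right) + t{\left(G,-16 \right)} = \left(-25 + \left(-22\right)^{2} + 34 \cdot 32\right) \left(-230\right) + \frac{-2 - 12 + 2 \left(-16\right)}{-16} = \left(-25 + 484 + 1088\right) \left(-230\right) - \frac{-2 - 12 - 32}{16} = 1547 \left(-230\right) - - \frac{23}{8} = -355810 + \frac{23}{8} = - \frac{2846457}{8}$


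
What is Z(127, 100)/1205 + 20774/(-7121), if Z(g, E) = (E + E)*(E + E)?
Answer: 51961466/1716161 ≈ 30.278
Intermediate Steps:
Z(g, E) = 4*E**2 (Z(g, E) = (2*E)*(2*E) = 4*E**2)
Z(127, 100)/1205 + 20774/(-7121) = (4*100**2)/1205 + 20774/(-7121) = (4*10000)*(1/1205) + 20774*(-1/7121) = 40000*(1/1205) - 20774/7121 = 8000/241 - 20774/7121 = 51961466/1716161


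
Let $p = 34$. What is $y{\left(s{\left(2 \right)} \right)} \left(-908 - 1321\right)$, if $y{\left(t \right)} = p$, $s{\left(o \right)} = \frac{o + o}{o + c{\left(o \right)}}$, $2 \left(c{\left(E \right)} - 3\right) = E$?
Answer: $-75786$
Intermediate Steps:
$c{\left(E \right)} = 3 + \frac{E}{2}$
$s{\left(o \right)} = \frac{2 o}{3 + \frac{3 o}{2}}$ ($s{\left(o \right)} = \frac{o + o}{o + \left(3 + \frac{o}{2}\right)} = \frac{2 o}{3 + \frac{3 o}{2}}$)
$y{\left(t \right)} = 34$
$y{\left(s{\left(2 \right)} \right)} \left(-908 - 1321\right) = 34 \left(-908 - 1321\right) = 34 \left(-2229\right) = -75786$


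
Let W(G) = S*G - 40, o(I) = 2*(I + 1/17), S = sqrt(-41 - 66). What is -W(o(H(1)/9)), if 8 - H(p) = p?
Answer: 40 - 256*I*sqrt(107)/153 ≈ 40.0 - 17.308*I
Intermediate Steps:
H(p) = 8 - p
S = I*sqrt(107) (S = sqrt(-107) = I*sqrt(107) ≈ 10.344*I)
o(I) = 2/17 + 2*I (o(I) = 2*(I + 1/17) = 2*(1/17 + I) = 2/17 + 2*I)
W(G) = -40 + I*G*sqrt(107) (W(G) = (I*sqrt(107))*G - 40 = I*G*sqrt(107) - 40 = -40 + I*G*sqrt(107))
-W(o(H(1)/9)) = -(-40 + I*(2/17 + 2*((8 - 1*1)/9))*sqrt(107)) = -(-40 + I*(2/17 + 2*((8 - 1)*(1/9)))*sqrt(107)) = -(-40 + I*(2/17 + 2*(7*(1/9)))*sqrt(107)) = -(-40 + I*(2/17 + 2*(7/9))*sqrt(107)) = -(-40 + I*(2/17 + 14/9)*sqrt(107)) = -(-40 + I*(256/153)*sqrt(107)) = -(-40 + 256*I*sqrt(107)/153) = 40 - 256*I*sqrt(107)/153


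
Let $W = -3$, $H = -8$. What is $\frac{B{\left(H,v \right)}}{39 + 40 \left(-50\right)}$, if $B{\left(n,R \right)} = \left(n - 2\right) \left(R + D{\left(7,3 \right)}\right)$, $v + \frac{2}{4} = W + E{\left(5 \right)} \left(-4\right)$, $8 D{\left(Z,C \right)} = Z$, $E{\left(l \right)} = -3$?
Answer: $\frac{375}{7844} \approx 0.047807$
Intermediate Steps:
$D{\left(Z,C \right)} = \frac{Z}{8}$
$v = \frac{17}{2}$ ($v = - \frac{1}{2} - -9 = - \frac{1}{2} + \left(-3 + 12\right) = - \frac{1}{2} + 9 = \frac{17}{2} \approx 8.5$)
$B{\left(n,R \right)} = \left(-2 + n\right) \left(\frac{7}{8} + R\right)$ ($B{\left(n,R \right)} = \left(n - 2\right) \left(R + \frac{1}{8} \cdot 7\right) = \left(-2 + n\right) \left(R + \frac{7}{8}\right) = \left(-2 + n\right) \left(\frac{7}{8} + R\right)$)
$\frac{B{\left(H,v \right)}}{39 + 40 \left(-50\right)} = \frac{- \frac{7}{4} - 17 + \frac{7}{8} \left(-8\right) + \frac{17}{2} \left(-8\right)}{39 + 40 \left(-50\right)} = \frac{- \frac{7}{4} - 17 - 7 - 68}{39 - 2000} = - \frac{375}{4 \left(-1961\right)} = \left(- \frac{375}{4}\right) \left(- \frac{1}{1961}\right) = \frac{375}{7844}$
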